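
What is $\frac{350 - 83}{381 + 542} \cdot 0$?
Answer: $0$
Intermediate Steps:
$\frac{350 - 83}{381 + 542} \cdot 0 = \frac{267}{923} \cdot 0 = 0$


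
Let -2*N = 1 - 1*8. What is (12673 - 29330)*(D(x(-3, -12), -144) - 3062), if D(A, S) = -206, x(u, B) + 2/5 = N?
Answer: 54435076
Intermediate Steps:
N = 7/2 (N = -(1 - 1*8)/2 = -(1 - 8)/2 = -½*(-7) = 7/2 ≈ 3.5000)
x(u, B) = 31/10 (x(u, B) = -⅖ + 7/2 = 31/10)
(12673 - 29330)*(D(x(-3, -12), -144) - 3062) = (12673 - 29330)*(-206 - 3062) = -16657*(-3268) = 54435076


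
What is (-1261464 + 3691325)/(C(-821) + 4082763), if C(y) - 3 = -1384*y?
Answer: 2429861/5219030 ≈ 0.46558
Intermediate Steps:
C(y) = 3 - 1384*y
(-1261464 + 3691325)/(C(-821) + 4082763) = (-1261464 + 3691325)/((3 - 1384*(-821)) + 4082763) = 2429861/((3 + 1136264) + 4082763) = 2429861/(1136267 + 4082763) = 2429861/5219030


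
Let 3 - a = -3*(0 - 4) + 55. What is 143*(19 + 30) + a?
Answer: 6943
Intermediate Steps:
a = -64 (a = 3 - (-3*(0 - 4) + 55) = 3 - (-3*(-4) + 55) = 3 - (12 + 55) = 3 - 1*67 = 3 - 67 = -64)
143*(19 + 30) + a = 143*(19 + 30) - 64 = 143*49 - 64 = 7007 - 64 = 6943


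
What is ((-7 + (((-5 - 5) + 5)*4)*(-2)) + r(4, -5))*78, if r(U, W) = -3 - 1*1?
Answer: 2262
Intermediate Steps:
r(U, W) = -4 (r(U, W) = -3 - 1 = -4)
((-7 + (((-5 - 5) + 5)*4)*(-2)) + r(4, -5))*78 = ((-7 + (((-5 - 5) + 5)*4)*(-2)) - 4)*78 = ((-7 + ((-10 + 5)*4)*(-2)) - 4)*78 = ((-7 - 5*4*(-2)) - 4)*78 = ((-7 - 20*(-2)) - 4)*78 = ((-7 + 40) - 4)*78 = (33 - 4)*78 = 29*78 = 2262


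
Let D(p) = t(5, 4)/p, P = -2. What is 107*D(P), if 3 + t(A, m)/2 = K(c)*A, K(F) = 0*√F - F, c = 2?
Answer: 1391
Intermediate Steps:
K(F) = -F (K(F) = 0 - F = -F)
t(A, m) = -6 - 4*A (t(A, m) = -6 + 2*((-1*2)*A) = -6 + 2*(-2*A) = -6 - 4*A)
D(p) = -26/p (D(p) = (-6 - 4*5)/p = (-6 - 20)/p = -26/p)
107*D(P) = 107*(-26/(-2)) = 107*(-26*(-½)) = 107*13 = 1391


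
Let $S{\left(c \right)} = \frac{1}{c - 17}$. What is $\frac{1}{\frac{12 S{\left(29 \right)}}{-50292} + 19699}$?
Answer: $\frac{50292}{990702107} \approx 5.0764 \cdot 10^{-5}$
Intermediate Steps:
$S{\left(c \right)} = \frac{1}{-17 + c}$
$\frac{1}{\frac{12 S{\left(29 \right)}}{-50292} + 19699} = \frac{1}{\frac{12 \frac{1}{-17 + 29}}{-50292} + 19699} = \frac{1}{\frac{12}{12} \left(- \frac{1}{50292}\right) + 19699} = \frac{1}{12 \cdot \frac{1}{12} \left(- \frac{1}{50292}\right) + 19699} = \frac{1}{1 \left(- \frac{1}{50292}\right) + 19699} = \frac{1}{- \frac{1}{50292} + 19699} = \frac{1}{\frac{990702107}{50292}} = \frac{50292}{990702107}$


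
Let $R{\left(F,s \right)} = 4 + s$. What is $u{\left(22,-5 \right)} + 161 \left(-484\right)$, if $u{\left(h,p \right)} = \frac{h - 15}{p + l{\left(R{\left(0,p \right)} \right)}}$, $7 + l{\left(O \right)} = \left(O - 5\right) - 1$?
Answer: $- \frac{1480563}{19} \approx -77924.0$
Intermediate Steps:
$l{\left(O \right)} = -13 + O$ ($l{\left(O \right)} = -7 + \left(\left(O - 5\right) - 1\right) = -7 + \left(\left(-5 + O\right) - 1\right) = -7 + \left(-6 + O\right) = -13 + O$)
$u{\left(h,p \right)} = \frac{-15 + h}{-9 + 2 p}$ ($u{\left(h,p \right)} = \frac{h - 15}{p + \left(-13 + \left(4 + p\right)\right)} = \frac{-15 + h}{p + \left(-9 + p\right)} = \frac{-15 + h}{-9 + 2 p}$)
$u{\left(22,-5 \right)} + 161 \left(-484\right) = \frac{-15 + 22}{-9 + 2 \left(-5\right)} + 161 \left(-484\right) = \frac{1}{-9 - 10} \cdot 7 - 77924 = \frac{1}{-19} \cdot 7 - 77924 = \left(- \frac{1}{19}\right) 7 - 77924 = - \frac{7}{19} - 77924 = - \frac{1480563}{19}$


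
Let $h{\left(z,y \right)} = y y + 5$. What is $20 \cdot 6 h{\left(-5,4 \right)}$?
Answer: $2520$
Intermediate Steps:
$h{\left(z,y \right)} = 5 + y^{2}$ ($h{\left(z,y \right)} = y^{2} + 5 = 5 + y^{2}$)
$20 \cdot 6 h{\left(-5,4 \right)} = 20 \cdot 6 \left(5 + 4^{2}\right) = 120 \left(5 + 16\right) = 120 \cdot 21 = 2520$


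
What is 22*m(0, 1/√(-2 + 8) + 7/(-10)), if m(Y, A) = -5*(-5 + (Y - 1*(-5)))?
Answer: 0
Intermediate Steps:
m(Y, A) = -5*Y (m(Y, A) = -5*(-5 + (Y + 5)) = -5*(-5 + (5 + Y)) = -5*Y)
22*m(0, 1/√(-2 + 8) + 7/(-10)) = 22*(-5*0) = 22*0 = 0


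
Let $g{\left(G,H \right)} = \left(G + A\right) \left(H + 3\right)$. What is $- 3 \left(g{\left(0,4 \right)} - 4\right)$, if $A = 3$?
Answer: $-51$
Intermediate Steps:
$g{\left(G,H \right)} = \left(3 + G\right) \left(3 + H\right)$ ($g{\left(G,H \right)} = \left(G + 3\right) \left(H + 3\right) = \left(3 + G\right) \left(3 + H\right)$)
$- 3 \left(g{\left(0,4 \right)} - 4\right) = - 3 \left(\left(9 + 3 \cdot 0 + 3 \cdot 4 + 0 \cdot 4\right) - 4\right) = - 3 \left(\left(9 + 0 + 12 + 0\right) - 4\right) = - 3 \left(21 - 4\right) = \left(-3\right) 17 = -51$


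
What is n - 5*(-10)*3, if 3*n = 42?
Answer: 164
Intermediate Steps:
n = 14 (n = (⅓)*42 = 14)
n - 5*(-10)*3 = 14 - 5*(-10)*3 = 14 + 50*3 = 14 + 150 = 164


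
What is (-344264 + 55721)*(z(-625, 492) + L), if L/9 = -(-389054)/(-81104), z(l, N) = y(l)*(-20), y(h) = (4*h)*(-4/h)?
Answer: -3239153998071/40552 ≈ -7.9877e+7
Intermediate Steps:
y(h) = -16
z(l, N) = 320 (z(l, N) = -16*(-20) = 320)
L = -1750743/40552 (L = 9*(-(-389054)/(-81104)) = 9*(-(-389054)*(-1)/81104) = 9*(-1*194527/40552) = 9*(-194527/40552) = -1750743/40552 ≈ -43.173)
(-344264 + 55721)*(z(-625, 492) + L) = (-344264 + 55721)*(320 - 1750743/40552) = -288543*11225897/40552 = -3239153998071/40552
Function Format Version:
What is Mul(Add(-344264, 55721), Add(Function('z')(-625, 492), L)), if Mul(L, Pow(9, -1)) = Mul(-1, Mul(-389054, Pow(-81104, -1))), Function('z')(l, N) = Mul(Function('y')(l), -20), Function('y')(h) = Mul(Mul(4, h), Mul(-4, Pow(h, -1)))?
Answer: Rational(-3239153998071, 40552) ≈ -7.9877e+7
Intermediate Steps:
Function('y')(h) = -16
Function('z')(l, N) = 320 (Function('z')(l, N) = Mul(-16, -20) = 320)
L = Rational(-1750743, 40552) (L = Mul(9, Mul(-1, Mul(-389054, Pow(-81104, -1)))) = Mul(9, Mul(-1, Mul(-389054, Rational(-1, 81104)))) = Mul(9, Mul(-1, Rational(194527, 40552))) = Mul(9, Rational(-194527, 40552)) = Rational(-1750743, 40552) ≈ -43.173)
Mul(Add(-344264, 55721), Add(Function('z')(-625, 492), L)) = Mul(Add(-344264, 55721), Add(320, Rational(-1750743, 40552))) = Mul(-288543, Rational(11225897, 40552)) = Rational(-3239153998071, 40552)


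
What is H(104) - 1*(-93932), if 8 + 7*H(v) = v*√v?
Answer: 657516/7 + 208*√26/7 ≈ 94082.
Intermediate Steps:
H(v) = -8/7 + v^(3/2)/7 (H(v) = -8/7 + (v*√v)/7 = -8/7 + v^(3/2)/7)
H(104) - 1*(-93932) = (-8/7 + 104^(3/2)/7) - 1*(-93932) = (-8/7 + (208*√26)/7) + 93932 = (-8/7 + 208*√26/7) + 93932 = 657516/7 + 208*√26/7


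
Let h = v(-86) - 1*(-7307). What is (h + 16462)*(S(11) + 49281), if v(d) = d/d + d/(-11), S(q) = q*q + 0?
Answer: 12921389512/11 ≈ 1.1747e+9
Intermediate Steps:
S(q) = q² (S(q) = q² + 0 = q²)
v(d) = 1 - d/11 (v(d) = 1 + d*(-1/11) = 1 - d/11)
h = 80474/11 (h = (1 - 1/11*(-86)) - 1*(-7307) = (1 + 86/11) + 7307 = 97/11 + 7307 = 80474/11 ≈ 7315.8)
(h + 16462)*(S(11) + 49281) = (80474/11 + 16462)*(11² + 49281) = 261556*(121 + 49281)/11 = (261556/11)*49402 = 12921389512/11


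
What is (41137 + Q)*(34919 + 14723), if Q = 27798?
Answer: 3422071270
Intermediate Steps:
(41137 + Q)*(34919 + 14723) = (41137 + 27798)*(34919 + 14723) = 68935*49642 = 3422071270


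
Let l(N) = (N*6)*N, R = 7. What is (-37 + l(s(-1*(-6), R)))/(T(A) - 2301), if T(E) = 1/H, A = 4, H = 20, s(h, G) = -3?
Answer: -20/2707 ≈ -0.0073882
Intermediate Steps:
T(E) = 1/20
l(N) = 6*N² (l(N) = (6*N)*N = 6*N²)
(-37 + l(s(-1*(-6), R)))/(T(A) - 2301) = (-37 + 6*(-3)²)/(1/20 - 2301) = (-37 + 6*9)/(-46019/20) = (-37 + 54)*(-20/46019) = 17*(-20/46019) = -20/2707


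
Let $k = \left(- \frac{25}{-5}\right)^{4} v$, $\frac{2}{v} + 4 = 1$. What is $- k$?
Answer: $\frac{1250}{3} \approx 416.67$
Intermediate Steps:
$v = - \frac{2}{3}$ ($v = \frac{2}{-4 + 1} = \frac{2}{-3} = 2 \left(- \frac{1}{3}\right) = - \frac{2}{3} \approx -0.66667$)
$k = - \frac{1250}{3}$ ($k = \left(- \frac{25}{-5}\right)^{4} \left(- \frac{2}{3}\right) = \left(\left(-25\right) \left(- \frac{1}{5}\right)\right)^{4} \left(- \frac{2}{3}\right) = 5^{4} \left(- \frac{2}{3}\right) = 625 \left(- \frac{2}{3}\right) = - \frac{1250}{3} \approx -416.67$)
$- k = \left(-1\right) \left(- \frac{1250}{3}\right) = \frac{1250}{3}$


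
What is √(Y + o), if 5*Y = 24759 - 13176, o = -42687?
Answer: 18*I*√3115/5 ≈ 200.92*I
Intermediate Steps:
Y = 11583/5 (Y = (24759 - 13176)/5 = (⅕)*11583 = 11583/5 ≈ 2316.6)
√(Y + o) = √(11583/5 - 42687) = √(-201852/5) = 18*I*√3115/5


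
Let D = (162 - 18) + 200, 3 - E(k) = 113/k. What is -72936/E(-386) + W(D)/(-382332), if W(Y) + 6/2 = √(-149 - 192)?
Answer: -3587968654153/161981324 - I*√341/382332 ≈ -22151.0 - 4.8299e-5*I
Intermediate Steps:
E(k) = 3 - 113/k
D = 344 (D = 144 + 200 = 344)
W(Y) = -3 + I*√341 (W(Y) = -3 + √(-149 - 192) = -3 + √(-341) = -3 + I*√341)
-72936/E(-386) + W(D)/(-382332) = -72936/(3 - 113/(-386)) + (-3 + I*√341)/(-382332) = -72936/(3 - 113*(-1/386)) + (-3 + I*√341)*(-1/382332) = -72936/(3 + 113/386) + (1/127444 - I*√341/382332) = -72936/1271/386 + (1/127444 - I*√341/382332) = -72936*386/1271 + (1/127444 - I*√341/382332) = -28153296/1271 + (1/127444 - I*√341/382332) = -3587968654153/161981324 - I*√341/382332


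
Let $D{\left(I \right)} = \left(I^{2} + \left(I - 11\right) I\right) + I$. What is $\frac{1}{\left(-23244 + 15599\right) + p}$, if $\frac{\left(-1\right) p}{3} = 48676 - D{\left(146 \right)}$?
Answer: $- \frac{1}{30157} \approx -3.316 \cdot 10^{-5}$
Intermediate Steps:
$D{\left(I \right)} = I + I^{2} + I \left(-11 + I\right)$ ($D{\left(I \right)} = \left(I^{2} + \left(I - 11\right) I\right) + I = \left(I^{2} + \left(-11 + I\right) I\right) + I = \left(I^{2} + I \left(-11 + I\right)\right) + I = I + I^{2} + I \left(-11 + I\right)$)
$p = -22512$ ($p = - 3 \left(48676 - 2 \cdot 146 \left(-5 + 146\right)\right) = - 3 \left(48676 - 2 \cdot 146 \cdot 141\right) = - 3 \left(48676 - 41172\right) = \left(-3\right) 7504 = -22512$)
$\frac{1}{\left(-23244 + 15599\right) + p} = \frac{1}{\left(-23244 + 15599\right) - 22512} = \frac{1}{-7645 - 22512} = \frac{1}{-30157} = - \frac{1}{30157}$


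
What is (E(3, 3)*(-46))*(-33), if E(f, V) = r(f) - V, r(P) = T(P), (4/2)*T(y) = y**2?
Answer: 2277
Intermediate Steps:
T(y) = y**2/2
r(P) = P**2/2
E(f, V) = f**2/2 - V
(E(3, 3)*(-46))*(-33) = (((1/2)*3**2 - 1*3)*(-46))*(-33) = (((1/2)*9 - 3)*(-46))*(-33) = ((9/2 - 3)*(-46))*(-33) = ((3/2)*(-46))*(-33) = -69*(-33) = 2277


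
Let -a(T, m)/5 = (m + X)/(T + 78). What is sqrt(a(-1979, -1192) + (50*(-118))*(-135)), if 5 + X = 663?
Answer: sqrt(2878387420830)/1901 ≈ 892.47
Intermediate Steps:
X = 658 (X = -5 + 663 = 658)
a(T, m) = -5*(658 + m)/(78 + T) (a(T, m) = -5*(m + 658)/(T + 78) = -5*(658 + m)/(78 + T))
sqrt(a(-1979, -1192) + (50*(-118))*(-135)) = sqrt(5*(-658 - 1*(-1192))/(78 - 1979) + (50*(-118))*(-135)) = sqrt(5*(-658 + 1192)/(-1901) - 5900*(-135)) = sqrt(5*(-1/1901)*534 + 796500) = sqrt(-2670/1901 + 796500) = sqrt(1514143830/1901) = sqrt(2878387420830)/1901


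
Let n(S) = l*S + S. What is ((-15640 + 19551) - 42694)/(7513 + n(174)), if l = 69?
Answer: -38783/19693 ≈ -1.9694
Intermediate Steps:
n(S) = 70*S (n(S) = 69*S + S = 70*S)
((-15640 + 19551) - 42694)/(7513 + n(174)) = ((-15640 + 19551) - 42694)/(7513 + 70*174) = (3911 - 42694)/(7513 + 12180) = -38783/19693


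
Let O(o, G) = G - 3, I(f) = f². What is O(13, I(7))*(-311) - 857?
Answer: -15163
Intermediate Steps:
O(o, G) = -3 + G
O(13, I(7))*(-311) - 857 = (-3 + 7²)*(-311) - 857 = (-3 + 49)*(-311) - 857 = 46*(-311) - 857 = -14306 - 857 = -15163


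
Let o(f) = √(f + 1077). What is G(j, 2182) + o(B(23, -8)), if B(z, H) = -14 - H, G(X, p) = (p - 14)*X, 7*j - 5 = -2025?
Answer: -4379360/7 + 3*√119 ≈ -6.2559e+5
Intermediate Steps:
j = -2020/7 (j = 5/7 + (⅐)*(-2025) = 5/7 - 2025/7 = -2020/7 ≈ -288.57)
G(X, p) = X*(-14 + p) (G(X, p) = (-14 + p)*X = X*(-14 + p))
o(f) = √(1077 + f)
G(j, 2182) + o(B(23, -8)) = -2020*(-14 + 2182)/7 + √(1077 + (-14 - 1*(-8))) = -2020/7*2168 + √(1077 + (-14 + 8)) = -4379360/7 + √(1077 - 6) = -4379360/7 + √1071 = -4379360/7 + 3*√119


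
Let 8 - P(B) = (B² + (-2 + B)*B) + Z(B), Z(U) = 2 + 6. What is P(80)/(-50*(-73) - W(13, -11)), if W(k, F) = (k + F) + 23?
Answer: -2528/725 ≈ -3.4869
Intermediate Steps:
W(k, F) = 23 + F + k (W(k, F) = (F + k) + 23 = 23 + F + k)
Z(U) = 8
P(B) = -B² - B*(-2 + B) (P(B) = 8 - ((B² + (-2 + B)*B) + 8) = 8 - ((B² + B*(-2 + B)) + 8) = 8 - (8 + B² + B*(-2 + B)) = 8 + (-8 - B² - B*(-2 + B)) = -B² - B*(-2 + B))
P(80)/(-50*(-73) - W(13, -11)) = (2*80*(1 - 1*80))/(-50*(-73) - (23 - 11 + 13)) = (2*80*(1 - 80))/(3650 - 1*25) = (2*80*(-79))/(3650 - 25) = -12640/3625 = -12640*1/3625 = -2528/725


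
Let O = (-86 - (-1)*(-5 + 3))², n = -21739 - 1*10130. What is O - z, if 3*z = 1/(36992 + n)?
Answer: 119017535/15369 ≈ 7744.0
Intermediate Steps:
n = -31869 (n = -21739 - 10130 = -31869)
z = 1/15369 (z = 1/(3*(36992 - 31869)) = (⅓)/5123 = (⅓)*(1/5123) = 1/15369 ≈ 6.5066e-5)
O = 7744 (O = (-86 - (-1)*(-2))² = (-86 - 1*2)² = (-86 - 2)² = (-88)² = 7744)
O - z = 7744 - 1*1/15369 = 7744 - 1/15369 = 119017535/15369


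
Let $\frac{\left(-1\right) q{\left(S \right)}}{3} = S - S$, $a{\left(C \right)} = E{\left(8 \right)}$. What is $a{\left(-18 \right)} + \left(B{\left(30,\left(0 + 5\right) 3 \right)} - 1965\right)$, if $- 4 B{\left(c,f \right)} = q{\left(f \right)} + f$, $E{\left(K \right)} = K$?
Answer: $- \frac{7843}{4} \approx -1960.8$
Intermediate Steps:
$a{\left(C \right)} = 8$
$q{\left(S \right)} = 0$ ($q{\left(S \right)} = - 3 \left(S - S\right) = \left(-3\right) 0 = 0$)
$B{\left(c,f \right)} = - \frac{f}{4}$ ($B{\left(c,f \right)} = - \frac{0 + f}{4} = - \frac{f}{4}$)
$a{\left(-18 \right)} + \left(B{\left(30,\left(0 + 5\right) 3 \right)} - 1965\right) = 8 - \left(1965 + \frac{\left(0 + 5\right) 3}{4}\right) = 8 - \left(1965 + \frac{5 \cdot 3}{4}\right) = 8 - \frac{7875}{4} = - \frac{7843}{4}$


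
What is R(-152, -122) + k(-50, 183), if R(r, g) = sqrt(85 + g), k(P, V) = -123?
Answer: -123 + I*sqrt(37) ≈ -123.0 + 6.0828*I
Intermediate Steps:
R(-152, -122) + k(-50, 183) = sqrt(85 - 122) - 123 = sqrt(-37) - 123 = I*sqrt(37) - 123 = -123 + I*sqrt(37)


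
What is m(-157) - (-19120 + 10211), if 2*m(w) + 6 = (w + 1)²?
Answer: 21074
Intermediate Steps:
m(w) = -3 + (1 + w)²/2 (m(w) = -3 + (w + 1)²/2 = -3 + (1 + w)²/2)
m(-157) - (-19120 + 10211) = (-3 + (1 - 157)²/2) - (-19120 + 10211) = (-3 + (½)*(-156)²) - 1*(-8909) = (-3 + (½)*24336) + 8909 = (-3 + 12168) + 8909 = 12165 + 8909 = 21074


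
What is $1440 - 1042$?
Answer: $398$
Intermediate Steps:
$1440 - 1042 = 398$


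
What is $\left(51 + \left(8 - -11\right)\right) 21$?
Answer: $1470$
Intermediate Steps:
$\left(51 + \left(8 - -11\right)\right) 21 = \left(51 + \left(8 + 11\right)\right) 21 = \left(51 + 19\right) 21 = 70 \cdot 21 = 1470$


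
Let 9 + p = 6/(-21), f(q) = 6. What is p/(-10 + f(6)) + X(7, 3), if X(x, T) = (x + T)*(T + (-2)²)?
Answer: 2025/28 ≈ 72.321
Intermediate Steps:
X(x, T) = (4 + T)*(T + x) (X(x, T) = (T + x)*(T + 4) = (T + x)*(4 + T) = (4 + T)*(T + x))
p = -65/7 (p = -9 + 6/(-21) = -9 + 6*(-1/21) = -9 - 2/7 = -65/7 ≈ -9.2857)
p/(-10 + f(6)) + X(7, 3) = -65/7/(-10 + 6) + (3² + 4*3 + 4*7 + 3*7) = -65/7/(-4) + (9 + 12 + 28 + 21) = -¼*(-65/7) + 70 = 65/28 + 70 = 2025/28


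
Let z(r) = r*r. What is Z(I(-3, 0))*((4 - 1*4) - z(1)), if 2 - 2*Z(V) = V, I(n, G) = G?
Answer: -1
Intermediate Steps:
z(r) = r**2
Z(V) = 1 - V/2
Z(I(-3, 0))*((4 - 1*4) - z(1)) = (1 - 1/2*0)*((4 - 1*4) - 1*1**2) = (1 + 0)*((4 - 4) - 1*1) = 1*(0 - 1) = 1*(-1) = -1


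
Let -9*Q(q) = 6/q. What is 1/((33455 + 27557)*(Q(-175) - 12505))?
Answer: -75/57221612068 ≈ -1.3107e-9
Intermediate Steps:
Q(q) = -2/(3*q)
1/((33455 + 27557)*(Q(-175) - 12505)) = 1/((33455 + 27557)*(-2/3/(-175) - 12505)) = 1/(61012*(-2/3*(-1/175) - 12505)) = 1/(61012*(2/525 - 12505)) = 1/(61012*(-6565123/525)) = 1/(-57221612068/75) = -75/57221612068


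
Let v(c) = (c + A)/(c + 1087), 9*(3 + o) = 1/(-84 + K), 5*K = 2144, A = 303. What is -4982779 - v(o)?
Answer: -83807103645676/16819349 ≈ -4.9828e+6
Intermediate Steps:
K = 2144/5 (K = (1/5)*2144 = 2144/5 ≈ 428.80)
o = -46543/15516 (o = -3 + 1/(9*(-84 + 2144/5)) = -3 + 1/(9*(1724/5)) = -3 + (1/9)*(5/1724) = -3 + 5/15516 = -46543/15516 ≈ -2.9997)
v(c) = (303 + c)/(1087 + c) (v(c) = (c + 303)/(c + 1087) = (303 + c)/(1087 + c))
-4982779 - v(o) = -4982779 - (303 - 46543/15516)/(1087 - 46543/15516) = -4982779 - 4654805/(16819349/15516*15516) = -4982779 - 15516*4654805/(16819349*15516) = -4982779 - 1*4654805/16819349 = -4982779 - 4654805/16819349 = -83807103645676/16819349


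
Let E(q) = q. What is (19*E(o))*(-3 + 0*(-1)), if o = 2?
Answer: -114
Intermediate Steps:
(19*E(o))*(-3 + 0*(-1)) = (19*2)*(-3 + 0*(-1)) = 38*(-3 + 0) = 38*(-3) = -114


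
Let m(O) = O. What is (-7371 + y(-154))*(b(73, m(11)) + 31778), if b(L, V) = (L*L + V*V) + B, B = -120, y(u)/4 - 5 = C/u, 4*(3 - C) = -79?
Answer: -3000831190/11 ≈ -2.7280e+8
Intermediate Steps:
C = 91/4 (C = 3 - ¼*(-79) = 3 + 79/4 = 91/4 ≈ 22.750)
y(u) = 20 + 91/u (y(u) = 20 + 4*(91/(4*u)) = 20 + 91/u)
b(L, V) = -120 + L² + V² (b(L, V) = (L*L + V*V) - 120 = (L² + V²) - 120 = -120 + L² + V²)
(-7371 + y(-154))*(b(73, m(11)) + 31778) = (-7371 + (20 + 91/(-154)))*((-120 + 73² + 11²) + 31778) = (-7371 + (20 + 91*(-1/154)))*((-120 + 5329 + 121) + 31778) = (-7371 + (20 - 13/22))*(5330 + 31778) = (-7371 + 427/22)*37108 = -161735/22*37108 = -3000831190/11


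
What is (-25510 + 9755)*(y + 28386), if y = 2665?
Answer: -489208505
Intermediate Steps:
(-25510 + 9755)*(y + 28386) = (-25510 + 9755)*(2665 + 28386) = -15755*31051 = -489208505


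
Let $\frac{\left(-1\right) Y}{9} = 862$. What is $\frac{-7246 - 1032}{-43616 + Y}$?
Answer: $\frac{4139}{25687} \approx 0.16113$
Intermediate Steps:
$Y = -7758$ ($Y = \left(-9\right) 862 = -7758$)
$\frac{-7246 - 1032}{-43616 + Y} = \frac{-7246 - 1032}{-43616 - 7758} = - \frac{8278}{-51374} = \left(-8278\right) \left(- \frac{1}{51374}\right) = \frac{4139}{25687}$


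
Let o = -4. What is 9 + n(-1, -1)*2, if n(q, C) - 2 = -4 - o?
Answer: 13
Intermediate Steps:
n(q, C) = 2 (n(q, C) = 2 + (-4 - 1*(-4)) = 2 + (-4 + 4) = 2 + 0 = 2)
9 + n(-1, -1)*2 = 9 + 2*2 = 9 + 4 = 13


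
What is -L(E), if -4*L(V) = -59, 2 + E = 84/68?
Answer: -59/4 ≈ -14.750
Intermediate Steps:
E = -13/17 (E = -2 + 84/68 = -2 + 84*(1/68) = -2 + 21/17 = -13/17 ≈ -0.76471)
L(V) = 59/4 (L(V) = -¼*(-59) = 59/4)
-L(E) = -1*59/4 = -59/4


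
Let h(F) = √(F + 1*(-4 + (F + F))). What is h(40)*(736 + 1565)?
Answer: 4602*√29 ≈ 24783.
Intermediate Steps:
h(F) = √(-4 + 3*F) (h(F) = √(F + 1*(-4 + 2*F)) = √(F + (-4 + 2*F)) = √(-4 + 3*F))
h(40)*(736 + 1565) = √(-4 + 3*40)*(736 + 1565) = √(-4 + 120)*2301 = √116*2301 = (2*√29)*2301 = 4602*√29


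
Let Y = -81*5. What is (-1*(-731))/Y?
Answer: -731/405 ≈ -1.8049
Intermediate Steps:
Y = -405
(-1*(-731))/Y = -1*(-731)/(-405) = 731*(-1/405) = -731/405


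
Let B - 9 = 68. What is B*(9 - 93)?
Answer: -6468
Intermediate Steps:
B = 77 (B = 9 + 68 = 77)
B*(9 - 93) = 77*(9 - 93) = 77*(-84) = -6468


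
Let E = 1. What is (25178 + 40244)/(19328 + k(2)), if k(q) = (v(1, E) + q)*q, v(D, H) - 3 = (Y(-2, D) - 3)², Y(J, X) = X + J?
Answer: 32711/9685 ≈ 3.3775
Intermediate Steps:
Y(J, X) = J + X
v(D, H) = 3 + (-5 + D)² (v(D, H) = 3 + ((-2 + D) - 3)² = 3 + (-5 + D)²)
k(q) = q*(19 + q) (k(q) = ((3 + (-5 + 1)²) + q)*q = ((3 + (-4)²) + q)*q = ((3 + 16) + q)*q = (19 + q)*q = q*(19 + q))
(25178 + 40244)/(19328 + k(2)) = (25178 + 40244)/(19328 + 2*(19 + 2)) = 65422/(19328 + 2*21) = 65422/(19328 + 42) = 65422/19370 = 65422*(1/19370) = 32711/9685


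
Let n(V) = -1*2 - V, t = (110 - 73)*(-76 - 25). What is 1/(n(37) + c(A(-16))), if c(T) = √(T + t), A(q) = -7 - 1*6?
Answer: -13/1757 - 25*I*√6/5271 ≈ -0.007399 - 0.011618*I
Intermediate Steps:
t = -3737 (t = 37*(-101) = -3737)
A(q) = -13 (A(q) = -7 - 6 = -13)
n(V) = -2 - V
c(T) = √(-3737 + T) (c(T) = √(T - 3737) = √(-3737 + T))
1/(n(37) + c(A(-16))) = 1/((-2 - 1*37) + √(-3737 - 13)) = 1/((-2 - 37) + √(-3750)) = 1/(-39 + 25*I*√6)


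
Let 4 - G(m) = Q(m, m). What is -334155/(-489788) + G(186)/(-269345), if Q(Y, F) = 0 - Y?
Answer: 17981983751/26384389772 ≈ 0.68154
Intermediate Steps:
Q(Y, F) = -Y
G(m) = 4 + m (G(m) = 4 - (-1)*m = 4 + m)
-334155/(-489788) + G(186)/(-269345) = -334155/(-489788) + (4 + 186)/(-269345) = -334155*(-1/489788) + 190*(-1/269345) = 334155/489788 - 38/53869 = 17981983751/26384389772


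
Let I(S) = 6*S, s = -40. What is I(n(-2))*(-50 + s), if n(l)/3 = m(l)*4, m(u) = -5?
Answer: 32400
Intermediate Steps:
n(l) = -60 (n(l) = 3*(-5*4) = 3*(-20) = -60)
I(n(-2))*(-50 + s) = (6*(-60))*(-50 - 40) = -360*(-90) = 32400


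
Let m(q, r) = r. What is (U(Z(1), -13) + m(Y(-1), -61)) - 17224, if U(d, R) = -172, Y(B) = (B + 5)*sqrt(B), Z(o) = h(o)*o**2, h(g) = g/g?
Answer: -17457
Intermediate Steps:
h(g) = 1
Z(o) = o**2 (Z(o) = 1*o**2 = o**2)
Y(B) = sqrt(B)*(5 + B) (Y(B) = (5 + B)*sqrt(B) = sqrt(B)*(5 + B))
(U(Z(1), -13) + m(Y(-1), -61)) - 17224 = (-172 - 61) - 17224 = -233 - 17224 = -17457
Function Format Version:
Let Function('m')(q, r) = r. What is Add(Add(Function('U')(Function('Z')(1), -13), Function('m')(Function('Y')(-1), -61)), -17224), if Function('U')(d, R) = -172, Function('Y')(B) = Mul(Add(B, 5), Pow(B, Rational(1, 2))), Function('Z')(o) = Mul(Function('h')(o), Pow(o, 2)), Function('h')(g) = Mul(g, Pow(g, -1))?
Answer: -17457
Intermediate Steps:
Function('h')(g) = 1
Function('Z')(o) = Pow(o, 2) (Function('Z')(o) = Mul(1, Pow(o, 2)) = Pow(o, 2))
Function('Y')(B) = Mul(Pow(B, Rational(1, 2)), Add(5, B)) (Function('Y')(B) = Mul(Add(5, B), Pow(B, Rational(1, 2))) = Mul(Pow(B, Rational(1, 2)), Add(5, B)))
Add(Add(Function('U')(Function('Z')(1), -13), Function('m')(Function('Y')(-1), -61)), -17224) = Add(Add(-172, -61), -17224) = Add(-233, -17224) = -17457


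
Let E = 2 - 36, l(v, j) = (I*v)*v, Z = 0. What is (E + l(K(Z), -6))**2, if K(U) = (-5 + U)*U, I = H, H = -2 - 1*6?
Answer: 1156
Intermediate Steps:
H = -8 (H = -2 - 6 = -8)
I = -8
K(U) = U*(-5 + U)
l(v, j) = -8*v**2 (l(v, j) = (-8*v)*v = -8*v**2)
E = -34
(E + l(K(Z), -6))**2 = (-34 - 8*(0*(-5 + 0))**2)**2 = (-34 - 8*(0*(-5))**2)**2 = (-34 - 8*0**2)**2 = (-34 - 8*0)**2 = (-34 + 0)**2 = (-34)**2 = 1156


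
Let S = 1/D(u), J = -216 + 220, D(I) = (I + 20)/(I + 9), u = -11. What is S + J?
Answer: 34/9 ≈ 3.7778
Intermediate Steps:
D(I) = (20 + I)/(9 + I)
J = 4
S = -2/9 (S = 1/((20 - 11)/(9 - 11)) = 1/(9/(-2)) = 1/(-1/2*9) = 1/(-9/2) = -2/9 ≈ -0.22222)
S + J = -2/9 + 4 = 34/9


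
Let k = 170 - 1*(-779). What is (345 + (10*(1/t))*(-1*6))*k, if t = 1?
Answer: 270465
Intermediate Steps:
k = 949 (k = 170 + 779 = 949)
(345 + (10*(1/t))*(-1*6))*k = (345 + (10*(1/1))*(-1*6))*949 = (345 + (10*(1*1))*(-6))*949 = (345 + (10*1)*(-6))*949 = (345 + 10*(-6))*949 = (345 - 60)*949 = 285*949 = 270465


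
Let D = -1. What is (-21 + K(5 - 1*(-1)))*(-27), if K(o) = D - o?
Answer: 756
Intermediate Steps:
K(o) = -1 - o
(-21 + K(5 - 1*(-1)))*(-27) = (-21 + (-1 - (5 - 1*(-1))))*(-27) = (-21 + (-1 - (5 + 1)))*(-27) = (-21 + (-1 - 1*6))*(-27) = (-21 + (-1 - 6))*(-27) = (-21 - 7)*(-27) = -28*(-27) = 756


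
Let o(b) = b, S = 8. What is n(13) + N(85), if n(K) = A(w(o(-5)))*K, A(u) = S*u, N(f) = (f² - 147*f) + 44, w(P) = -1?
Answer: -5330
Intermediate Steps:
N(f) = 44 + f² - 147*f
A(u) = 8*u
n(K) = -8*K (n(K) = (8*(-1))*K = -8*K)
n(13) + N(85) = -8*13 + (44 + 85² - 147*85) = -104 + (44 + 7225 - 12495) = -104 - 5226 = -5330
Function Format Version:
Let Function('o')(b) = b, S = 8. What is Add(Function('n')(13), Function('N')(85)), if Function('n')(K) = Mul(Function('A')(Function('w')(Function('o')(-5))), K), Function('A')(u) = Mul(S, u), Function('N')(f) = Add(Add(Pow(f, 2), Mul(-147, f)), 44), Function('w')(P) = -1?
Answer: -5330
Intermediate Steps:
Function('N')(f) = Add(44, Pow(f, 2), Mul(-147, f))
Function('A')(u) = Mul(8, u)
Function('n')(K) = Mul(-8, K) (Function('n')(K) = Mul(Mul(8, -1), K) = Mul(-8, K))
Add(Function('n')(13), Function('N')(85)) = Add(Mul(-8, 13), Add(44, Pow(85, 2), Mul(-147, 85))) = Add(-104, Add(44, 7225, -12495)) = Add(-104, -5226) = -5330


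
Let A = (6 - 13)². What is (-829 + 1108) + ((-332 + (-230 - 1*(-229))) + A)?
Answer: -5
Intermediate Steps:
A = 49 (A = (-7)² = 49)
(-829 + 1108) + ((-332 + (-230 - 1*(-229))) + A) = (-829 + 1108) + ((-332 + (-230 - 1*(-229))) + 49) = 279 + ((-332 + (-230 + 229)) + 49) = 279 + ((-332 - 1) + 49) = 279 + (-333 + 49) = 279 - 284 = -5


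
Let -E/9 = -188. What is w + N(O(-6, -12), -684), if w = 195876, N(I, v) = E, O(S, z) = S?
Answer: 197568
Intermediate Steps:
E = 1692 (E = -9*(-188) = 1692)
N(I, v) = 1692
w + N(O(-6, -12), -684) = 195876 + 1692 = 197568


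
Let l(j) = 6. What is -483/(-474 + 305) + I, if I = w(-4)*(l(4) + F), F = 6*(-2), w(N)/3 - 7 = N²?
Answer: -69483/169 ≈ -411.14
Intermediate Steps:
w(N) = 21 + 3*N²
F = -12
I = -414 (I = (21 + 3*(-4)²)*(6 - 12) = (21 + 3*16)*(-6) = (21 + 48)*(-6) = 69*(-6) = -414)
-483/(-474 + 305) + I = -483/(-474 + 305) - 414 = -483/(-169) - 414 = -483*(-1/169) - 414 = 483/169 - 414 = -69483/169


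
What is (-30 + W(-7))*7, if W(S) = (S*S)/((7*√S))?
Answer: -210 - 7*I*√7 ≈ -210.0 - 18.52*I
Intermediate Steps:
W(S) = S^(3/2)/7 (W(S) = S²*(1/(7*√S)) = S^(3/2)/7)
(-30 + W(-7))*7 = (-30 + (-7)^(3/2)/7)*7 = (-30 + (-7*I*√7)/7)*7 = (-30 - I*√7)*7 = -210 - 7*I*√7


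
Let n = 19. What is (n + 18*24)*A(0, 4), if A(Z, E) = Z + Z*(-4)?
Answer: 0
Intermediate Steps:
A(Z, E) = -3*Z (A(Z, E) = Z - 4*Z = -3*Z)
(n + 18*24)*A(0, 4) = (19 + 18*24)*(-3*0) = (19 + 432)*0 = 451*0 = 0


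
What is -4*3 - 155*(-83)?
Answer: 12853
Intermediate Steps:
-4*3 - 155*(-83) = -12 + 12865 = 12853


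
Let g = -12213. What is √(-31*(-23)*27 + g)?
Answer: 3*√782 ≈ 83.893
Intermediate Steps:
√(-31*(-23)*27 + g) = √(-31*(-23)*27 - 12213) = √(713*27 - 12213) = √(19251 - 12213) = √7038 = 3*√782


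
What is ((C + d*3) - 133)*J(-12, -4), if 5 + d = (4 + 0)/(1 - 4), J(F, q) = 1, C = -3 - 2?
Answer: -157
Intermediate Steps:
C = -5
d = -19/3 (d = -5 + (4 + 0)/(1 - 4) = -5 + 4/(-3) = -5 + 4*(-1/3) = -5 - 4/3 = -19/3 ≈ -6.3333)
((C + d*3) - 133)*J(-12, -4) = ((-5 - 19/3*3) - 133)*1 = ((-5 - 19) - 133)*1 = (-24 - 133)*1 = -157*1 = -157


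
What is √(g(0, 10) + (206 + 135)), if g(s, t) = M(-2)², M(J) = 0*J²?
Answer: √341 ≈ 18.466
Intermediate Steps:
M(J) = 0
g(s, t) = 0 (g(s, t) = 0² = 0)
√(g(0, 10) + (206 + 135)) = √(0 + (206 + 135)) = √(0 + 341) = √341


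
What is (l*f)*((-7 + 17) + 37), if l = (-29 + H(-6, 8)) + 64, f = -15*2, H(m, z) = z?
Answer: -60630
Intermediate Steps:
f = -30
l = 43 (l = (-29 + 8) + 64 = -21 + 64 = 43)
(l*f)*((-7 + 17) + 37) = (43*(-30))*((-7 + 17) + 37) = -1290*(10 + 37) = -1290*47 = -60630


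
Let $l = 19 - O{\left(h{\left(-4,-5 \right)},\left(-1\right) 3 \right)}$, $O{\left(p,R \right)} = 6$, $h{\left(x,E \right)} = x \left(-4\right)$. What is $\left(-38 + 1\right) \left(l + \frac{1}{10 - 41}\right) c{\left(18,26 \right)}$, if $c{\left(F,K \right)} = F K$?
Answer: $- \frac{6961032}{31} \approx -2.2455 \cdot 10^{5}$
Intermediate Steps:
$h{\left(x,E \right)} = - 4 x$
$l = 13$ ($l = 19 - 6 = 13$)
$\left(-38 + 1\right) \left(l + \frac{1}{10 - 41}\right) c{\left(18,26 \right)} = \left(-38 + 1\right) \left(13 + \frac{1}{10 - 41}\right) 18 \cdot 26 = - 37 \left(13 + \frac{1}{-31}\right) 468 = - 37 \left(13 - \frac{1}{31}\right) 468 = \left(-37\right) \frac{402}{31} \cdot 468 = \left(- \frac{14874}{31}\right) 468 = - \frac{6961032}{31}$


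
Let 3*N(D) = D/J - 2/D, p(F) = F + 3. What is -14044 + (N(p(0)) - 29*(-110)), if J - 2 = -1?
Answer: -97679/9 ≈ -10853.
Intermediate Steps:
J = 1 (J = 2 - 1 = 1)
p(F) = 3 + F
N(D) = -2/(3*D) + D/3 (N(D) = (D/1 - 2/D)/3 = (D*1 - 2/D)/3 = (D - 2/D)/3 = -2/(3*D) + D/3)
-14044 + (N(p(0)) - 29*(-110)) = -14044 + ((-2 + (3 + 0)**2)/(3*(3 + 0)) - 29*(-110)) = -14044 + ((1/3)*(-2 + 3**2)/3 + 3190) = -14044 + ((1/3)*(1/3)*(-2 + 9) + 3190) = -14044 + ((1/3)*(1/3)*7 + 3190) = -14044 + (7/9 + 3190) = -14044 + 28717/9 = -97679/9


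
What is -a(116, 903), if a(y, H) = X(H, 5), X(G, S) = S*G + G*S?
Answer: -9030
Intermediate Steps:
X(G, S) = 2*G*S (X(G, S) = G*S + G*S = 2*G*S)
a(y, H) = 10*H (a(y, H) = 2*H*5 = 10*H)
-a(116, 903) = -10*903 = -1*9030 = -9030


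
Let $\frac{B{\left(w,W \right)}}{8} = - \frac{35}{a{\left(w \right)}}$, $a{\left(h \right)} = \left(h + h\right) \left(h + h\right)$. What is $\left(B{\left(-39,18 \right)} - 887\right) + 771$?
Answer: $- \frac{176506}{1521} \approx -116.05$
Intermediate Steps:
$a{\left(h \right)} = 4 h^{2}$ ($a{\left(h \right)} = 2 h 2 h = 4 h^{2}$)
$B{\left(w,W \right)} = - \frac{70}{w^{2}}$ ($B{\left(w,W \right)} = 8 \left(- \frac{35}{4 w^{2}}\right) = - \frac{70}{w^{2}}$)
$\left(B{\left(-39,18 \right)} - 887\right) + 771 = \left(- \frac{70}{1521} - 887\right) + 771 = - \frac{1349197}{1521} + 771 = - \frac{176506}{1521}$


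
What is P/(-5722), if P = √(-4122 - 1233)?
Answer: -3*I*√595/5722 ≈ -0.012789*I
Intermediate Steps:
P = 3*I*√595 (P = √(-5355) = 3*I*√595 ≈ 73.178*I)
P/(-5722) = (3*I*√595)/(-5722) = (3*I*√595)*(-1/5722) = -3*I*√595/5722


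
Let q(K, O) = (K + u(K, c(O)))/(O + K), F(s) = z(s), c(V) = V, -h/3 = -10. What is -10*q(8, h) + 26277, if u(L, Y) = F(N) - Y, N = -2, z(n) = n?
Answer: 499383/19 ≈ 26283.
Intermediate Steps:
h = 30 (h = -3*(-10) = 30)
F(s) = s
u(L, Y) = -2 - Y
q(K, O) = (-2 + K - O)/(K + O) (q(K, O) = (K + (-2 - O))/(O + K) = (-2 + K - O)/(K + O))
-10*q(8, h) + 26277 = -10*(-2 + 8 - 1*30)/(8 + 30) + 26277 = -10*(-2 + 8 - 30)/38 + 26277 = -5*(-24)/19 + 26277 = -10*(-12/19) + 26277 = 120/19 + 26277 = 499383/19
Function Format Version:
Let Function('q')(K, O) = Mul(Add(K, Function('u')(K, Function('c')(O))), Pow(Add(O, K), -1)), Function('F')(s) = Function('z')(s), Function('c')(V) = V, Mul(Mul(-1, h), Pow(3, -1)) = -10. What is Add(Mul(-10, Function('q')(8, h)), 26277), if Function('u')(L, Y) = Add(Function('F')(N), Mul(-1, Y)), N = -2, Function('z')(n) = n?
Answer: Rational(499383, 19) ≈ 26283.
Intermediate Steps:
h = 30 (h = Mul(-3, -10) = 30)
Function('F')(s) = s
Function('u')(L, Y) = Add(-2, Mul(-1, Y))
Function('q')(K, O) = Mul(Pow(Add(K, O), -1), Add(-2, K, Mul(-1, O))) (Function('q')(K, O) = Mul(Add(K, Add(-2, Mul(-1, O))), Pow(Add(O, K), -1)) = Mul(Add(-2, K, Mul(-1, O)), Pow(Add(K, O), -1)) = Mul(Pow(Add(K, O), -1), Add(-2, K, Mul(-1, O))))
Add(Mul(-10, Function('q')(8, h)), 26277) = Add(Mul(-10, Mul(Pow(Add(8, 30), -1), Add(-2, 8, Mul(-1, 30)))), 26277) = Add(Mul(-10, Mul(Pow(38, -1), Add(-2, 8, -30))), 26277) = Add(Mul(-10, Mul(Rational(1, 38), -24)), 26277) = Add(Mul(-10, Rational(-12, 19)), 26277) = Add(Rational(120, 19), 26277) = Rational(499383, 19)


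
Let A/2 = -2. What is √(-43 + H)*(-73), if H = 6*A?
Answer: -73*I*√67 ≈ -597.53*I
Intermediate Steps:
A = -4 (A = 2*(-2) = -4)
H = -24 (H = 6*(-4) = -24)
√(-43 + H)*(-73) = √(-43 - 24)*(-73) = √(-67)*(-73) = (I*√67)*(-73) = -73*I*√67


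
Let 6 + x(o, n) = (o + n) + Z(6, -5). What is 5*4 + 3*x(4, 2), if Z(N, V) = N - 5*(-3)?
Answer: 83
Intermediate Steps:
Z(N, V) = 15 + N (Z(N, V) = N + 15 = 15 + N)
x(o, n) = 15 + n + o (x(o, n) = -6 + ((o + n) + (15 + 6)) = -6 + ((n + o) + 21) = -6 + (21 + n + o) = 15 + n + o)
5*4 + 3*x(4, 2) = 5*4 + 3*(15 + 2 + 4) = 20 + 3*21 = 20 + 63 = 83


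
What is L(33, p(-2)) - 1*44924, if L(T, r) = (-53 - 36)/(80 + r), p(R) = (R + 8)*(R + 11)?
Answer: -6019905/134 ≈ -44925.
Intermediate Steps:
p(R) = (8 + R)*(11 + R)
L(T, r) = -89/(80 + r)
L(33, p(-2)) - 1*44924 = -89/(80 + (88 + (-2)**2 + 19*(-2))) - 1*44924 = -89/(80 + (88 + 4 - 38)) - 44924 = -89/(80 + 54) - 44924 = -89/134 - 44924 = -6019905/134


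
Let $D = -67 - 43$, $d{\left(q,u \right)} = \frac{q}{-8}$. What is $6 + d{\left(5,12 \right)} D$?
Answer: $\frac{299}{4} \approx 74.75$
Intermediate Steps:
$d{\left(q,u \right)} = - \frac{q}{8}$ ($d{\left(q,u \right)} = q \left(- \frac{1}{8}\right) = - \frac{q}{8}$)
$D = -110$
$6 + d{\left(5,12 \right)} D = 6 + \left(- \frac{1}{8}\right) 5 \left(-110\right) = 6 - - \frac{275}{4} = 6 + \frac{275}{4} = \frac{299}{4}$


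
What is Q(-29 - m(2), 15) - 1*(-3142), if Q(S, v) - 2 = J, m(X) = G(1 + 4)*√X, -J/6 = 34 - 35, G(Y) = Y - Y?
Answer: 3150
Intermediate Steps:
G(Y) = 0
J = 6 (J = -6*(34 - 35) = -6*(-1) = 6)
m(X) = 0 (m(X) = 0*√X = 0)
Q(S, v) = 8 (Q(S, v) = 2 + 6 = 8)
Q(-29 - m(2), 15) - 1*(-3142) = 8 - 1*(-3142) = 8 + 3142 = 3150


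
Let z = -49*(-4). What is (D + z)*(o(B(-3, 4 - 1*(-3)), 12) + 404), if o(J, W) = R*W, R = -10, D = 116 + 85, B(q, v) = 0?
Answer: 112748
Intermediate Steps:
D = 201
z = 196
o(J, W) = -10*W
(D + z)*(o(B(-3, 4 - 1*(-3)), 12) + 404) = (201 + 196)*(-10*12 + 404) = 397*(-120 + 404) = 397*284 = 112748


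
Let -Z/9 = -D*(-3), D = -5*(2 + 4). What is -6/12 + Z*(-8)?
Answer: -12961/2 ≈ -6480.5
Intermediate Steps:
D = -30 (D = -5*6 = -30)
Z = 810 (Z = -9*(-1*(-30))*(-3) = -270*(-3) = -9*(-90) = 810)
-6/12 + Z*(-8) = -6/12 + 810*(-8) = -6*1/12 - 6480 = -½ - 6480 = -12961/2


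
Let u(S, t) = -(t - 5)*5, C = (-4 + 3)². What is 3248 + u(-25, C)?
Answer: 3268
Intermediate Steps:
C = 1 (C = (-1)² = 1)
u(S, t) = 25 - 5*t (u(S, t) = -(-5 + t)*5 = -(-25 + 5*t) = 25 - 5*t)
3248 + u(-25, C) = 3248 + (25 - 5*1) = 3248 + (25 - 5) = 3248 + 20 = 3268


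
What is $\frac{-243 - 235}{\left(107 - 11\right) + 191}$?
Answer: $- \frac{478}{287} \approx -1.6655$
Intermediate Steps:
$\frac{-243 - 235}{\left(107 - 11\right) + 191} = - \frac{478}{96 + 191} = - \frac{478}{287}$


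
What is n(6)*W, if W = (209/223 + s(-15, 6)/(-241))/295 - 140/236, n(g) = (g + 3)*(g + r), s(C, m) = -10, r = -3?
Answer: -252515502/15854185 ≈ -15.927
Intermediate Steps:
n(g) = (-3 + g)*(3 + g) (n(g) = (g + 3)*(g - 3) = (3 + g)*(-3 + g) = (-3 + g)*(3 + g))
W = -9352426/15854185 (W = (209/223 - 10/(-241))/295 - 140/236 = (209*(1/223) - 10*(-1/241))*(1/295) - 140*1/236 = (209/223 + 10/241)*(1/295) - 35/59 = (52599/53743)*(1/295) - 35/59 = 52599/15854185 - 35/59 = -9352426/15854185 ≈ -0.58990)
n(6)*W = (-9 + 6²)*(-9352426/15854185) = (-9 + 36)*(-9352426/15854185) = 27*(-9352426/15854185) = -252515502/15854185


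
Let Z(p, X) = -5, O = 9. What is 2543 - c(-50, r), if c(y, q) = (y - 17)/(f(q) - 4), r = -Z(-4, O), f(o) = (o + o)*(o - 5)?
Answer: 10105/4 ≈ 2526.3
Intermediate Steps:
f(o) = 2*o*(-5 + o) (f(o) = (2*o)*(-5 + o) = 2*o*(-5 + o))
r = 5 (r = -1*(-5) = 5)
c(y, q) = (-17 + y)/(-4 + 2*q*(-5 + q)) (c(y, q) = (y - 17)/(2*q*(-5 + q) - 4) = (-17 + y)/(-4 + 2*q*(-5 + q)))
2543 - c(-50, r) = 2543 - (-17 - 50)/(2*(-2 + 5*(-5 + 5))) = 2543 - (-67)/(2*(-2 + 5*0)) = 2543 - (-67)/(2*(-2 + 0)) = 2543 - (-67)/(2*(-2)) = 2543 - (-1)*(-67)/(2*2) = 2543 - 1*67/4 = 2543 - 67/4 = 10105/4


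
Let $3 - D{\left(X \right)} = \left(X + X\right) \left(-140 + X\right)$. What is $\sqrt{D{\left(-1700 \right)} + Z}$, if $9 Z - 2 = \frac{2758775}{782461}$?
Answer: $\frac{4 i \sqrt{2154489672328328726}}{2347383} \approx 2501.2 i$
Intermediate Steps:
$Z = \frac{4323697}{7042149}$ ($Z = \frac{2}{9} + \frac{2758775 \cdot \frac{1}{782461}}{9} = \frac{2}{9} + \frac{1}{9} \cdot \frac{2758775}{782461} = \frac{2}{9} + \frac{2758775}{7042149} = \frac{4323697}{7042149} \approx 0.61397$)
$D{\left(X \right)} = 3 - 2 X \left(-140 + X\right)$ ($D{\left(X \right)} = 3 - \left(X + X\right) \left(-140 + X\right) = 3 - 2 X \left(-140 + X\right)$)
$\sqrt{D{\left(-1700 \right)} + Z} = \sqrt{\left(3 - 2 \left(-1700\right)^{2} + 280 \left(-1700\right)\right) + \frac{4323697}{7042149}} = \sqrt{\left(3 - 5780000 - 476000\right) + \frac{4323697}{7042149}} = \sqrt{-6255997 + \frac{4323697}{7042149}} = \sqrt{- \frac{44055658693856}{7042149}} = \frac{4 i \sqrt{2154489672328328726}}{2347383}$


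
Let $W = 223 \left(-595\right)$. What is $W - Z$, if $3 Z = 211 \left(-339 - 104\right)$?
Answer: $- \frac{304582}{3} \approx -1.0153 \cdot 10^{5}$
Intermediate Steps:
$W = -132685$
$Z = - \frac{93473}{3}$ ($Z = \frac{211 \left(-339 - 104\right)}{3} = \frac{211 \left(-443\right)}{3} = \frac{1}{3} \left(-93473\right) = - \frac{93473}{3} \approx -31158.0$)
$W - Z = -132685 - - \frac{93473}{3} = -132685 + \frac{93473}{3} = - \frac{304582}{3}$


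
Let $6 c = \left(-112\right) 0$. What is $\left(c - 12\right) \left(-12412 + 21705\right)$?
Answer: $-111516$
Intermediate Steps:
$c = 0$ ($c = \frac{\left(-112\right) 0}{6} = \frac{1}{6} \cdot 0 = 0$)
$\left(c - 12\right) \left(-12412 + 21705\right) = \left(0 - 12\right) \left(-12412 + 21705\right) = \left(-12\right) 9293 = -111516$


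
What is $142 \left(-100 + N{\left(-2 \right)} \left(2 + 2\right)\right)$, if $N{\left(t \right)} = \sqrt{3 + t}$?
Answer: $-13632$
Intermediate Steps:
$142 \left(-100 + N{\left(-2 \right)} \left(2 + 2\right)\right) = 142 \left(-100 + \sqrt{3 - 2} \left(2 + 2\right)\right) = 142 \left(-100 + \sqrt{1} \cdot 4\right) = 142 \left(-100 + 1 \cdot 4\right) = 142 \left(-100 + 4\right) = 142 \left(-96\right) = -13632$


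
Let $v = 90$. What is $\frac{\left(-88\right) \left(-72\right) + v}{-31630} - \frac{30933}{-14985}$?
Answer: $\frac{9801302}{5266395} \approx 1.8611$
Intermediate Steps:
$\frac{\left(-88\right) \left(-72\right) + v}{-31630} - \frac{30933}{-14985} = \frac{\left(-88\right) \left(-72\right) + 90}{-31630} - \frac{30933}{-14985} = \left(6336 + 90\right) \left(- \frac{1}{31630}\right) - - \frac{3437}{1665} = 6426 \left(- \frac{1}{31630}\right) + \frac{3437}{1665} = - \frac{3213}{15815} + \frac{3437}{1665} = \frac{9801302}{5266395}$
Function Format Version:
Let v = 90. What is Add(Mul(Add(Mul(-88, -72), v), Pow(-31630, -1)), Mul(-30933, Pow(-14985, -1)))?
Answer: Rational(9801302, 5266395) ≈ 1.8611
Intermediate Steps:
Add(Mul(Add(Mul(-88, -72), v), Pow(-31630, -1)), Mul(-30933, Pow(-14985, -1))) = Add(Mul(Add(Mul(-88, -72), 90), Pow(-31630, -1)), Mul(-30933, Pow(-14985, -1))) = Add(Mul(Add(6336, 90), Rational(-1, 31630)), Mul(-30933, Rational(-1, 14985))) = Add(Mul(6426, Rational(-1, 31630)), Rational(3437, 1665)) = Add(Rational(-3213, 15815), Rational(3437, 1665)) = Rational(9801302, 5266395)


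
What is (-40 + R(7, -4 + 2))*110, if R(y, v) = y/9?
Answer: -38830/9 ≈ -4314.4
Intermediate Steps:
R(y, v) = y/9 (R(y, v) = y*(1/9) = y/9)
(-40 + R(7, -4 + 2))*110 = (-40 + (1/9)*7)*110 = (-40 + 7/9)*110 = -353/9*110 = -38830/9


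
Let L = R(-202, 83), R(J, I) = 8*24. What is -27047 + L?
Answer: -26855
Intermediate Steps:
R(J, I) = 192
L = 192
-27047 + L = -27047 + 192 = -26855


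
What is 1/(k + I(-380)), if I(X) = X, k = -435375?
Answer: -1/435755 ≈ -2.2949e-6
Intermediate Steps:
1/(k + I(-380)) = 1/(-435375 - 380) = 1/(-435755) = -1/435755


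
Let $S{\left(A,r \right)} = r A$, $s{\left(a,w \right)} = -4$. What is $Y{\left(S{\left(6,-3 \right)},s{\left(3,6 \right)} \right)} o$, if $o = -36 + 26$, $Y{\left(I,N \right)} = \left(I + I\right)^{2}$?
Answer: $-12960$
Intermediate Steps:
$S{\left(A,r \right)} = A r$
$Y{\left(I,N \right)} = 4 I^{2}$ ($Y{\left(I,N \right)} = \left(2 I\right)^{2} = 4 I^{2}$)
$o = -10$
$Y{\left(S{\left(6,-3 \right)},s{\left(3,6 \right)} \right)} o = 4 \left(6 \left(-3\right)\right)^{2} \left(-10\right) = 4 \left(-18\right)^{2} \left(-10\right) = 4 \cdot 324 \left(-10\right) = 1296 \left(-10\right) = -12960$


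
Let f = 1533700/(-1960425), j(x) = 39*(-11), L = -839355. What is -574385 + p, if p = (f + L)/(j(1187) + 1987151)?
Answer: -89485101228181873/155792779074 ≈ -5.7439e+5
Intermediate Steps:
j(x) = -429
f = -61348/78417 (f = 1533700*(-1/1960425) = -61348/78417 ≈ -0.78233)
p = -65819762383/155792779074 (p = (-61348/78417 - 839355)/(-429 + 1987151) = -65819762383/78417/1986722 = -65819762383/78417*1/1986722 = -65819762383/155792779074 ≈ -0.42248)
-574385 + p = -574385 - 65819762383/155792779074 = -89485101228181873/155792779074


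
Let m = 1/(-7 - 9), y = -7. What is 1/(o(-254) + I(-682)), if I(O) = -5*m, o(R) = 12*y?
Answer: -16/1339 ≈ -0.011949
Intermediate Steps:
m = -1/16 (m = 1/(-16) = -1/16 ≈ -0.062500)
o(R) = -84 (o(R) = 12*(-7) = -84)
I(O) = 5/16 (I(O) = -5*(-1/16) = 5/16)
1/(o(-254) + I(-682)) = 1/(-84 + 5/16) = 1/(-1339/16) = -16/1339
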